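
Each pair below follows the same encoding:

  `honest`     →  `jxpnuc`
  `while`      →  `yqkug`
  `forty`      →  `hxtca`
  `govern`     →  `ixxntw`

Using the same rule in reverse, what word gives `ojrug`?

A repeating key of period 2 is used — shifts +2, +9 over and over.
Undoing it on ojrug: o−2=m, j−9=a, r−2=p, u−9=l, g−2=e.

maple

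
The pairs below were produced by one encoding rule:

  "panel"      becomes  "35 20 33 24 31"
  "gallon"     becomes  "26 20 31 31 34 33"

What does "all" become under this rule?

20 31 31

p is letter #16 and maps to 35: an offset of 19. Each letter is replaced by its alphabet position (a=1..z=26) + 19.
For all: a=1→20, l=12→31, l=12→31.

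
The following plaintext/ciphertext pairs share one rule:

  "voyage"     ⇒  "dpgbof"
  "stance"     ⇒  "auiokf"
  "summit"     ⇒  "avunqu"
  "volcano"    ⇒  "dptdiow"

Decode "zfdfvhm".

Shifts by position in voyage: pos 0: v→d (+8), pos 1: o→p (+1), pos 2: y→g (+8), pos 3: a→b (+1) — repeating every 2. A repeating key of period 2 is used — shifts +8, +1 over and over.
Decoding zfdfvhm: z−8=r, f−1=e, d−8=v, f−1=e, v−8=n, h−1=g, m−8=e.

revenge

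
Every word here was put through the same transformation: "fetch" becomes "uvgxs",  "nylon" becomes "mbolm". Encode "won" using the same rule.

dlm

Each pair mirrors across the alphabet (f↔u, e↔v, t↔g): positions sum to 25. Each letter is replaced by its mirror in the alphabet: a↔z, b↔y, c↔x, and so on (the Atbash cipher).
Applying it to won: w↔d, o↔l, n↔m.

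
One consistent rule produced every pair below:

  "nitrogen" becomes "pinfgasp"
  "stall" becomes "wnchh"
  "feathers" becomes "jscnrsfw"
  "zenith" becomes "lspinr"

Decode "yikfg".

micro

n(13)→p(15) and i(8)→i(8) fit y≡17x+2 (mod 26); the inverse of 17 mod 26 is 23. Each letter's alphabet position (a=0..z=25) is mapped through 17·x+2 mod 26 — an affine cipher.
Undoing it on yikfg: y(24)→23·(24−2)≡12=m; i(8)→23·(8−2)≡8=i; k(10)→23·(10−2)≡2=c; f(5)→23·(5−2)≡17=r; g(6)→23·(6−2)≡14=o (all mod 26).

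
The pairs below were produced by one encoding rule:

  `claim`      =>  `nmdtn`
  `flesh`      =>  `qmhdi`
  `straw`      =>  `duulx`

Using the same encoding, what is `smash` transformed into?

Shifts by position in claim: pos 0: c→n (+11), pos 1: l→m (+1), pos 2: a→d (+3), pos 3: i→t (+11), pos 4: m→n (+1) — repeating every 3. The shifts repeat in a cycle of length 3: positions 0,1,… shift by +11, +1, +3, then the pattern repeats.
For smash: s+11=d, m+1=n, a+3=d, s+11=d, h+1=i.

dnddi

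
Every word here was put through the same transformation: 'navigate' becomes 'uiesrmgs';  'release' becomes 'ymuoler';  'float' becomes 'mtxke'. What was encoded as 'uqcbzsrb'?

In navigate: n→u is +7, a→i is +8, v→e is +9, i→s is +10 — the shift increases by 1 each position. The shift increases by 1 at each position, starting from +7: 7, 8, 9, ….
Reversing it on uqcbzsrb: u−7=n, q−8=i, c−9=t, b−10=r, z−11=o, s−12=g, r−13=e, b−14=n.

nitrogen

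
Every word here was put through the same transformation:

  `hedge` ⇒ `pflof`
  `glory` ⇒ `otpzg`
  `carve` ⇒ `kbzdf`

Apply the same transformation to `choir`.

The rule splits by letter class: vowels +1, consonants +8.
For choir: c(cons)+8=k, h(cons)+8=p, o(vowel)+1=p, i(vowel)+1=j, r(cons)+8=z.

kppjz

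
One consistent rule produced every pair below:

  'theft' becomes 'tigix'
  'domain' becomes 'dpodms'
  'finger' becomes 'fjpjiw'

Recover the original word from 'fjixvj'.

figure

The shift increases by 1 at each position, starting from +0: 0, 1, 2, ….
Undoing it on fjixvj: f−0=f, j−1=i, i−2=g, x−3=u, v−4=r, j−5=e.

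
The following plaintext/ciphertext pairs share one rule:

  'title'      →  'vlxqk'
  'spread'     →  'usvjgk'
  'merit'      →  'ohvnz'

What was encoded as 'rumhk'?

In title: t→v is +2, i→l is +3, t→x is +4, l→q is +5 — the shift increases by 1 each position. Letter i (0-indexed) is shifted by i+2, so successive shifts are 2, 3, 4, ….
Undoing it on rumhk: r−2=p, u−3=r, m−4=i, h−5=c, k−6=e.

price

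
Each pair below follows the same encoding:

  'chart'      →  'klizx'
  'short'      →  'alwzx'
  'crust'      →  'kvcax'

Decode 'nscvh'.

It's a Vigenère-style cipher with numeric key [8,4,8]: position i shifts by key[i mod 3].
Undoing it on nscvh: n−8=f, s−4=o, c−8=u, v−8=n, h−4=d.

found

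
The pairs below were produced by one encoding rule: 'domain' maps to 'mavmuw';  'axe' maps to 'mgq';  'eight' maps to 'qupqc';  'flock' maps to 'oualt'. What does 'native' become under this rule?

The shift depends on letter class: consonant d→m is +9, but vowel o→a is +12. Two shifts are in play — +12 for a/e/i/o/u, +9 for every other letter.
Applying it to native: n(cons)+9=w, a(vowel)+12=m, t(cons)+9=c, i(vowel)+12=u, v(cons)+9=e, e(vowel)+12=q.

wmcueq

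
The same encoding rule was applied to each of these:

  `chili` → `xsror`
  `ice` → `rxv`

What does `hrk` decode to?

Each pair mirrors across the alphabet (c↔x, h↔s, i↔r): positions sum to 25. Each letter is replaced by its mirror in the alphabet: a↔z, b↔y, c↔x, and so on (the Atbash cipher).
Reversing it on hrk: h↔s, r↔i, k↔p.

sip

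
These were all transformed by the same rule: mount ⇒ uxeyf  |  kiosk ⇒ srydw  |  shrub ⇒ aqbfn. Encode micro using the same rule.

In mount: m→u is +8, o→x is +9, u→e is +10, n→y is +11 — the shift increases by 1 each position. The shift increases by 1 at each position, starting from +8: 8, 9, 10, ….
On micro: m+8=u, i+9=r, c+10=m, r+11=c, o+12=a.

urmca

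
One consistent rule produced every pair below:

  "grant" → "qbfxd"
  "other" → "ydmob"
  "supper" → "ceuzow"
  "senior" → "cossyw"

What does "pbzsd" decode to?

fruit

It's a Vigenère-style cipher with numeric key [10,10,5]: position i shifts by key[i mod 3].
Undoing it on pbzsd: p−10=f, b−10=r, z−5=u, s−10=i, d−10=t.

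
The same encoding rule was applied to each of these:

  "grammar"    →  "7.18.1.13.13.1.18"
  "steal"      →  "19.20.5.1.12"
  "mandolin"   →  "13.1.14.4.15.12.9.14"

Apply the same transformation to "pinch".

g is letter #7 and maps to 7: an offset of 0. Each letter is replaced by its alphabet position (a=1, b=2, …, z=26).
For pinch: p=16→16, i=9→9, n=14→14, c=3→3, h=8→8.

16.9.14.3.8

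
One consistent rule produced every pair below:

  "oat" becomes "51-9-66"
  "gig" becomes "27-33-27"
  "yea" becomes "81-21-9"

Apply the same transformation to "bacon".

With a=1..z=26, the number is 3·pos + 6.
On bacon: b=2→12, a=1→9, c=3→15, o=15→51, n=14→48.

12-9-15-51-48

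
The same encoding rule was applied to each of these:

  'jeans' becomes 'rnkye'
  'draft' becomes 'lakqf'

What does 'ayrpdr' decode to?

In jeans: j→r is +8, e→n is +9, a→k is +10, n→y is +11 — the shift increases by 1 each position. Each letter shifts forward by (position + 8), i.e. 8, 9, 10, … — the shift grows by one for each successive letter.
Decoding ayrpdr: a−8=s, y−9=p, r−10=h, p−11=e, d−12=r, r−13=e.

sphere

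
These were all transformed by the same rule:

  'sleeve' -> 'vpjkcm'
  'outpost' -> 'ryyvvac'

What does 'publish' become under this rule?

In sleeve: s→v is +3, l→p is +4, e→j is +5, e→k is +6 — the shift increases by 1 each position. The shift increases by 1 at each position, starting from +3: 3, 4, 5, ….
For publish: p+3=s, u+4=y, b+5=g, l+6=r, i+7=p, s+8=a, h+9=q.

sygrpaq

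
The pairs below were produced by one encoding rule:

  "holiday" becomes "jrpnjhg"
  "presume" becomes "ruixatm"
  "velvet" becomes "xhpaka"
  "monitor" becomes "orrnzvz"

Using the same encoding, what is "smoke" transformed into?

Each letter shifts forward by (position + 2), i.e. 2, 3, 4, … — the shift grows by one for each successive letter.
Applying it to smoke: s+2=u, m+3=p, o+4=s, k+5=p, e+6=k.

upspk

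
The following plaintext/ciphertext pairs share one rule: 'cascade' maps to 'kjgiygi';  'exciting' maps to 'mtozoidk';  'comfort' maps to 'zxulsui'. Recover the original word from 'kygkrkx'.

The word is reversed, then every letter is shifted forward by 6.
Undoing it on kygkrkx: shift back: k−6=e, y−6=s, g−6=a, k−6=e, r−6=l, k−6=e, x−6=r → esaeler; then reverse → release.

release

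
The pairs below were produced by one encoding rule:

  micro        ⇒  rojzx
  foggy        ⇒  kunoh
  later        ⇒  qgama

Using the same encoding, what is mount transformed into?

In micro: m→r is +5, i→o is +6, c→j is +7, r→z is +8 — the shift increases by 1 each position. Letter i (0-indexed) is shifted by i+5, so successive shifts are 5, 6, 7, ….
For mount: m+5=r, o+6=u, u+7=b, n+8=v, t+9=c.

rubvc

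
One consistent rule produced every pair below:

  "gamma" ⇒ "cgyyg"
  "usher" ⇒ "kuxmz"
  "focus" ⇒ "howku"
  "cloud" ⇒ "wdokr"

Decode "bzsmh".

g(6)→c(2) and a(0)→g(6) fit y≡21x+6 (mod 26); the inverse of 21 mod 26 is 5. Each letter's alphabet position (a=0..z=25) is mapped through 21·x+6 mod 26 — an affine cipher.
Reversing it on bzsmh: b(1)→5·(1−6)≡1=b; z(25)→5·(25−6)≡17=r; s(18)→5·(18−6)≡8=i; m(12)→5·(12−6)≡4=e; h(7)→5·(7−6)≡5=f (all mod 26).

brief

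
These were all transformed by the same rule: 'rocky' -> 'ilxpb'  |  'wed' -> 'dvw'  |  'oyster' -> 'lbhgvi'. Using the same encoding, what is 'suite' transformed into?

hfrgv

Each pair mirrors across the alphabet (r↔i, o↔l, c↔x): positions sum to 25. Letters are reflected about the middle of the alphabet (position → 25−position): Atbash.
Applying it to suite: s↔h, u↔f, i↔r, t↔g, e↔v.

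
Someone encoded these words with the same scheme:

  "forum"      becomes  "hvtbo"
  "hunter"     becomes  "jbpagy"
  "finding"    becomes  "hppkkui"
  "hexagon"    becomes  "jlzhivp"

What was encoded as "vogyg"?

A repeating key of period 2 is used — shifts +2, +7 over and over.
Decoding vogyg: v−2=t, o−7=h, g−2=e, y−7=r, g−2=e.

there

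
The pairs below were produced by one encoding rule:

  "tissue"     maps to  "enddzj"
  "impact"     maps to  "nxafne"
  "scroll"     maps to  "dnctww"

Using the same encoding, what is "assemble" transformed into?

fddjxmwj

Two shifts are in play — +5 for a/e/i/o/u, +11 for every other letter.
For assemble: a(vowel)+5=f, s(cons)+11=d, s(cons)+11=d, e(vowel)+5=j, m(cons)+11=x, b(cons)+11=m, l(cons)+11=w, e(vowel)+5=j.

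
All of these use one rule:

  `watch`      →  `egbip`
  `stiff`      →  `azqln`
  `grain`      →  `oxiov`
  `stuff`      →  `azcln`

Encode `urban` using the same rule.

Shifts by position in watch: pos 0: w→e (+8), pos 1: a→g (+6), pos 2: t→b (+8), pos 3: c→i (+6) — repeating every 2. A repeating key of period 2 is used — shifts +8, +6 over and over.
Applying it to urban: u+8=c, r+6=x, b+8=j, a+6=g, n+8=v.

cxjgv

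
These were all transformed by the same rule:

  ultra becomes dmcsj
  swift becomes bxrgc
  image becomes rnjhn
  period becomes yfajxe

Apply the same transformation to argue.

jspvn

Shifts by position in ultra: pos 0: u→d (+9), pos 1: l→m (+1), pos 2: t→c (+9), pos 3: r→s (+1) — repeating every 2. A repeating key of period 2 is used — shifts +9, +1 over and over.
Applying it to argue: a+9=j, r+1=s, g+9=p, u+1=v, e+9=n.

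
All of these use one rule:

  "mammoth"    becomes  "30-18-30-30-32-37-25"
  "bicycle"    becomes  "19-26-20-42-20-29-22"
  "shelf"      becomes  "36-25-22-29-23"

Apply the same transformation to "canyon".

Letters become their 1-based position plus 17 (so a→18, b→19, …).
On canyon: c=3→20, a=1→18, n=14→31, y=25→42, o=15→32, n=14→31.

20-18-31-42-32-31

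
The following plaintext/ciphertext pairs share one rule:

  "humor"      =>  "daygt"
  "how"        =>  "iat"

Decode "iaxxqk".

The output letters match the input read backwards, each shifted +12: humor reversed is romuh. Two steps: reverse the string, then apply a Caesar shift of +12.
Undoing it on iaxxqk: shift back: i−12=w, a−12=o, x−12=l, x−12=l, q−12=e, k−12=y → wolley; then reverse → yellow.

yellow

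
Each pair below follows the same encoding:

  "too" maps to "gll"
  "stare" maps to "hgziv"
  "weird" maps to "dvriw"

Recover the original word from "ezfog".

vault

Each pair mirrors across the alphabet (t↔g, o↔l, o↔l): positions sum to 25. This is the alphabet-reversal cipher (Atbash): a becomes z, b becomes y, etc.
Undoing it on ezfog: e↔v, z↔a, f↔u, o↔l, g↔t.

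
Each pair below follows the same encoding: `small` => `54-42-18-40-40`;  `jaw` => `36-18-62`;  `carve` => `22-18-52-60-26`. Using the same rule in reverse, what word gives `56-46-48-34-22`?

topic

s(#19)→54 and m(#13)→42: differences scale by 2, so n = 2·pos + 16. The formula is n = 2×(alphabet index, a=1) + 16.
Decoding 56-46-48-34-22: 56→(56−16)÷2=20=t, 46→(46−16)÷2=15=o, 48→(48−16)÷2=16=p, 34→(34−16)÷2=9=i, 22→(22−16)÷2=3=c.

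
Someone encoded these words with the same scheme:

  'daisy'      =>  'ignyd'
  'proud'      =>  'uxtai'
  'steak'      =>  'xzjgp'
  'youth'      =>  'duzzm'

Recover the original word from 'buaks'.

Shifts by position in daisy: pos 0: d→i (+5), pos 1: a→g (+6), pos 2: i→n (+5), pos 3: s→y (+6) — repeating every 2. The shifts repeat in a cycle of length 2: positions 0,1,… shift by +5, +6, then the pattern repeats.
Undoing it on buaks: b−5=w, u−6=o, a−5=v, k−6=e, s−5=n.

woven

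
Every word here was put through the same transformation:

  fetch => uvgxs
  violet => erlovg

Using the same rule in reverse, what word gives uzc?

fax

Each letter is replaced by its mirror in the alphabet: a↔z, b↔y, c↔x, and so on (the Atbash cipher).
Reversing it on uzc: u↔f, z↔a, c↔x.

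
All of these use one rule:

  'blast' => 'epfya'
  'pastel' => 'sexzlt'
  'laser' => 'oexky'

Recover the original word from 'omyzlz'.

In blast: b→e is +3, l→p is +4, a→f is +5, s→y is +6 — the shift increases by 1 each position. Letter i (0-indexed) is shifted by i+3, so successive shifts are 3, 4, 5, ….
Undoing it on omyzlz: o−3=l, m−4=i, y−5=t, z−6=t, l−7=e, z−8=r.

litter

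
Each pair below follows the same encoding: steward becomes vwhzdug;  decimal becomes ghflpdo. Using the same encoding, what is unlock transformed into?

Every letter moves 3 places later in the alphabet, wrapping around z→a.
For unlock: u+3=x, n+3=q, l+3=o, o+3=r, c+3=f, k+3=n.

xqorfn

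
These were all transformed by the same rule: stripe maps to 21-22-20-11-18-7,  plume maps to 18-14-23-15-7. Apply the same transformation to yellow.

27-7-14-14-17-25

s is letter #19 and maps to 21: an offset of 2. The number is (letter's place in the alphabet, a=1) + 2.
For yellow: y=25→27, e=5→7, l=12→14, l=12→14, o=15→17, w=23→25.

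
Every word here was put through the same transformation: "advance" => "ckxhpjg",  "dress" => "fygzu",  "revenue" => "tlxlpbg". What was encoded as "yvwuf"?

Shifts by position in advance: pos 0: a→c (+2), pos 1: d→k (+7), pos 2: v→x (+2), pos 3: a→h (+7) — repeating every 2. It's a Vigenère-style cipher with numeric key [2,7]: position i shifts by key[i mod 2].
Decoding yvwuf: y−2=w, v−7=o, w−2=u, u−7=n, f−2=d.

wound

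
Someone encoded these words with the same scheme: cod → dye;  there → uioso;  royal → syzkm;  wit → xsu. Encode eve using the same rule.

The shift depends on letter class: consonant c→d is +1, but vowel o→y is +10. Vowels shift forward by 10 and consonants shift forward by 1.
Applying it to eve: e(vowel)+10=o, v(cons)+1=w, e(vowel)+10=o.

owo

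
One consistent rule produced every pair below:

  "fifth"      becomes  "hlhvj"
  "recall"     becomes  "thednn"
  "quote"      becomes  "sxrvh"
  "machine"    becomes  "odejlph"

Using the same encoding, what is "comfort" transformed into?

The rule splits by letter class: vowels +3, consonants +2.
On comfort: c(cons)+2=e, o(vowel)+3=r, m(cons)+2=o, f(cons)+2=h, o(vowel)+3=r, r(cons)+2=t, t(cons)+2=v.

erohrtv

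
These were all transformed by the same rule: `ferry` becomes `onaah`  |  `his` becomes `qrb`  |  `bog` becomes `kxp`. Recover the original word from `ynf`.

Compare letters: f→o is +9, e→n is +9, r→a is +9 — a constant shift. This is a Caesar cipher with shift 9.
Reversing it on ynf: y−9=p, n−9=e, f−9=w.

pew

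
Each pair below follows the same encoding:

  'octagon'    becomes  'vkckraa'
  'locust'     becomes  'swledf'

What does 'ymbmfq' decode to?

rescue

In octagon: o→v is +7, c→k is +8, t→c is +9, a→k is +10 — the shift increases by 1 each position. The shift increases by 1 at each position, starting from +7: 7, 8, 9, ….
Undoing it on ymbmfq: y−7=r, m−8=e, b−9=s, m−10=c, f−11=u, q−12=e.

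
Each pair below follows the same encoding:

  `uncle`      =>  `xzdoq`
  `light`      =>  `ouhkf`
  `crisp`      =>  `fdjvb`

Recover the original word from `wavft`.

touch

A repeating key of period 3 is used — shifts +3, +12, +1 over and over.
Undoing it on wavft: w−3=t, a−12=o, v−1=u, f−3=c, t−12=h.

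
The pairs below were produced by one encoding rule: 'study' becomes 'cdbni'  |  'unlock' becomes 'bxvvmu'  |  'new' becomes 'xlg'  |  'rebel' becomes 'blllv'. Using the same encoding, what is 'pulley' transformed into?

zbvvli

The shift depends on letter class: consonant s→c is +10, but vowel u→b is +7. Vowels shift forward by 7 and consonants shift forward by 10.
Applying it to pulley: p(cons)+10=z, u(vowel)+7=b, l(cons)+10=v, l(cons)+10=v, e(vowel)+7=l, y(cons)+10=i.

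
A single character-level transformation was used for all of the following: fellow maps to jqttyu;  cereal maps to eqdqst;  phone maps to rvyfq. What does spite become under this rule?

wropq

This is an affine cipher: with a=0,…,z=25, each position x becomes (19x+18) mod 26.
On spite: s(18)→19·18+18≡22=w; p(15)→19·15+18≡17=r; i(8)→19·8+18≡14=o; t(19)→19·19+18≡15=p; e(4)→19·4+18≡16=q (all mod 26).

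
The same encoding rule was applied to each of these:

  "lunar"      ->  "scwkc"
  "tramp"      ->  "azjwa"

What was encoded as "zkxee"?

In lunar: l→s is +7, u→c is +8, n→w is +9, a→k is +10 — the shift increases by 1 each position. Letter i (0-indexed) is shifted by i+7, so successive shifts are 7, 8, 9, ….
Reversing it on zkxee: z−7=s, k−8=c, x−9=o, e−10=u, e−11=t.

scout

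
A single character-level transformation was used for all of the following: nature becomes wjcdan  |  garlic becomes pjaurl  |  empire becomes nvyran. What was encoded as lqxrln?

choice

Compare letters: n→w is +9, a→j is +9, t→c is +9 — a constant shift. It's a constant shift of +9 (ROT9).
Decoding lqxrln: l−9=c, q−9=h, x−9=o, r−9=i, l−9=c, n−9=e.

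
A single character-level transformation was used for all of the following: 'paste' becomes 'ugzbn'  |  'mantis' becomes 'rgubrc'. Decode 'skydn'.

Letter i (0-indexed) is shifted by i+5, so successive shifts are 5, 6, 7, ….
Reversing it on skydn: s−5=n, k−6=e, y−7=r, d−8=v, n−9=e.

nerve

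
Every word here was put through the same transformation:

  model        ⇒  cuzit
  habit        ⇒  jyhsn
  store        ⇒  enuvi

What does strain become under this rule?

m(12)→c(2) and o(14)→u(20) fit y≡9x+24 (mod 26); the inverse of 9 mod 26 is 3. Each letter's alphabet position (a=0..z=25) is mapped through 9·x+24 mod 26 — an affine cipher.
Applying it to strain: s(18)→9·18+24≡4=e; t(19)→9·19+24≡13=n; r(17)→9·17+24≡21=v; a(0)→9·0+24≡24=y; i(8)→9·8+24≡18=s; n(13)→9·13+24≡11=l (all mod 26).

envysl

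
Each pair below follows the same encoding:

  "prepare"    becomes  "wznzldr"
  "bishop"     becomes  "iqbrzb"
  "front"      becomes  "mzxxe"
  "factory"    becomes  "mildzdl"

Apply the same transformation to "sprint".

zxasyf

Letter i (0-indexed) is shifted by i+7, so successive shifts are 7, 8, 9, ….
Applying it to sprint: s+7=z, p+8=x, r+9=a, i+10=s, n+11=y, t+12=f.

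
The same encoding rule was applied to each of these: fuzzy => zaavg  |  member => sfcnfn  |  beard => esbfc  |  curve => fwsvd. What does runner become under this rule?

sfoovs

The output letters match the input read backwards, each shifted +1: fuzzy reversed is yzzuf. The word is reversed, then every letter is shifted forward by 1.
Applying it to runner: reverse → rennur; then shift: r+1=s, e+1=f, n+1=o, n+1=o, u+1=v, r+1=s.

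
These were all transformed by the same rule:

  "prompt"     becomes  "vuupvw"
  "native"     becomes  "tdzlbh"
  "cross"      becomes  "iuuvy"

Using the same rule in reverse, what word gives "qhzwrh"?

A repeating key of period 2 is used — shifts +6, +3 over and over.
Decoding qhzwrh: q−6=k, h−3=e, z−6=t, w−3=t, r−6=l, h−3=e.

kettle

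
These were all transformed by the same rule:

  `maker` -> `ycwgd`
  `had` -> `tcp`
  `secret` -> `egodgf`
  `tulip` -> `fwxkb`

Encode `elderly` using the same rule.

The shift depends on letter class: consonant m→y is +12, but vowel a→c is +2. Vowels shift forward by 2 and consonants shift forward by 12.
Applying it to elderly: e(vowel)+2=g, l(cons)+12=x, d(cons)+12=p, e(vowel)+2=g, r(cons)+12=d, l(cons)+12=x, y(cons)+12=k.

gxpgdxk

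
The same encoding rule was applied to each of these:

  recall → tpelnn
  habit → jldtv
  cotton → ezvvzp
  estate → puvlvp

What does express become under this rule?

The shift depends on letter class: consonant r→t is +2, but vowel e→p is +11. The rule splits by letter class: vowels +11, consonants +2.
On express: e(vowel)+11=p, x(cons)+2=z, p(cons)+2=r, r(cons)+2=t, e(vowel)+11=p, s(cons)+2=u, s(cons)+2=u.

pzrtpuu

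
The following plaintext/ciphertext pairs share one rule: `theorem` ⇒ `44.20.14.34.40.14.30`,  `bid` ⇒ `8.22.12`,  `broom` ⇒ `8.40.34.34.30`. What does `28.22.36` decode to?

t(#20)→44 and h(#8)→20: differences scale by 2, so n = 2·pos + 4. With a=1..z=26, the number is 2·pos + 4.
Decoding 28.22.36: 28→(28−4)÷2=12=l, 22→(22−4)÷2=9=i, 36→(36−4)÷2=16=p.

lip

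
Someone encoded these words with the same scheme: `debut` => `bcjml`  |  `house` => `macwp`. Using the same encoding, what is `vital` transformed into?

The output letters match the input read backwards, each shifted +8: debut reversed is tubed. Two steps: reverse the string, then apply a Caesar shift of +8.
For vital: reverse → lativ; then shift: l+8=t, a+8=i, t+8=b, i+8=q, v+8=d.

tibqd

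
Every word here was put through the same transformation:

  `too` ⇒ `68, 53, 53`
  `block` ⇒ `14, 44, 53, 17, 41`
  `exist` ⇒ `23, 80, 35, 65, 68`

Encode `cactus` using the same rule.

The formula is n = 3×(alphabet index, a=1) + 8.
Applying it to cactus: c=3→17, a=1→11, c=3→17, t=20→68, u=21→71, s=19→65.

17, 11, 17, 68, 71, 65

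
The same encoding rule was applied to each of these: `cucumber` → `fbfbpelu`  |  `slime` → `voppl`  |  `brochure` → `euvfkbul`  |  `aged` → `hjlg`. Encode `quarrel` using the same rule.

tbhuulo

The shift depends on letter class: consonant c→f is +3, but vowel u→b is +7. Two shifts are in play — +7 for a/e/i/o/u, +3 for every other letter.
For quarrel: q(cons)+3=t, u(vowel)+7=b, a(vowel)+7=h, r(cons)+3=u, r(cons)+3=u, e(vowel)+7=l, l(cons)+3=o.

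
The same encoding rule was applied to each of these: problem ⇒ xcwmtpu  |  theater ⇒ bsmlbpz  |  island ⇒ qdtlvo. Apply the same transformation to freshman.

ncmdpxiy

Shifts by position in problem: pos 0: p→x (+8), pos 1: r→c (+11), pos 2: o→w (+8), pos 3: b→m (+11) — repeating every 2. The shifts repeat in a cycle of length 2: positions 0,1,… shift by +8, +11, then the pattern repeats.
For freshman: f+8=n, r+11=c, e+8=m, s+11=d, h+8=p, m+11=x, a+8=i, n+11=y.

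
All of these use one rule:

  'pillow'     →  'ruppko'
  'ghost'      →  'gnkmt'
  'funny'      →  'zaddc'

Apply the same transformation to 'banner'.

p(15)→r(17) and i(8)→u(20) fit y≡7x+16 (mod 26); the inverse of 7 mod 26 is 15. Treating letters as 0–25, the rule is x ↦ 7x + 16 (mod 26).
For banner: b(1)→7·1+16≡23=x; a(0)→7·0+16≡16=q; n(13)→7·13+16≡3=d; n(13)→7·13+16≡3=d; e(4)→7·4+16≡18=s; r(17)→7·17+16≡5=f (all mod 26).

xqddsf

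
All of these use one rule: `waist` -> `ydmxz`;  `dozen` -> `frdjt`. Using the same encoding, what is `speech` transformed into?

usijio

In waist: w→y is +2, a→d is +3, i→m is +4, s→x is +5 — the shift increases by 1 each position. Each letter shifts forward by (position + 2), i.e. 2, 3, 4, … — the shift grows by one for each successive letter.
On speech: s+2=u, p+3=s, e+4=i, e+5=j, c+6=i, h+7=o.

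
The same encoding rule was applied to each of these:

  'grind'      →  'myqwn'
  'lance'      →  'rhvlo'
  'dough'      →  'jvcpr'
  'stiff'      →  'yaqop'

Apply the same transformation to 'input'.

ouxdd

The shift increases by 1 at each position, starting from +6: 6, 7, 8, ….
On input: i+6=o, n+7=u, p+8=x, u+9=d, t+10=d.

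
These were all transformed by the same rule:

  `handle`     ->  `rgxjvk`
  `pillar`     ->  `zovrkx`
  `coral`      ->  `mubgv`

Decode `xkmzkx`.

Shifts by position in handle: pos 0: h→r (+10), pos 1: a→g (+6), pos 2: n→x (+10), pos 3: d→j (+6) — repeating every 2. A repeating key of period 2 is used — shifts +10, +6 over and over.
Undoing it on xkmzkx: x−10=n, k−6=e, m−10=c, z−6=t, k−10=a, x−6=r.

nectar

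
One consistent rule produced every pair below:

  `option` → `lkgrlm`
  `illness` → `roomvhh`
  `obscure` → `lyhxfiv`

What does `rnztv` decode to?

image

Each letter is replaced by its mirror in the alphabet: a↔z, b↔y, c↔x, and so on (the Atbash cipher).
Undoing it on rnztv: r↔i, n↔m, z↔a, t↔g, v↔e.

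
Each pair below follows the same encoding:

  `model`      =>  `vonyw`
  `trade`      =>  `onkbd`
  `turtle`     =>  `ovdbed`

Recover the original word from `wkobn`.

The output letters match the input read backwards, each shifted +10: model reversed is ledom. Two steps: reverse the string, then apply a Caesar shift of +10.
Undoing it on wkobn: shift back: w−10=m, k−10=a, o−10=e, b−10=r, n−10=d → maerd; then reverse → dream.

dream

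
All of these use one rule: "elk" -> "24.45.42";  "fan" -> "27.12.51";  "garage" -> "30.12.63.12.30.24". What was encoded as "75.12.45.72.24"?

value

e(#5)→24 and l(#12)→45: differences scale by 3, so n = 3·pos + 9. The formula is n = 3×(alphabet index, a=1) + 9.
Reversing it on 75.12.45.72.24: 75→(75−9)÷3=22=v, 12→(12−9)÷3=1=a, 45→(45−9)÷3=12=l, 72→(72−9)÷3=21=u, 24→(24−9)÷3=5=e.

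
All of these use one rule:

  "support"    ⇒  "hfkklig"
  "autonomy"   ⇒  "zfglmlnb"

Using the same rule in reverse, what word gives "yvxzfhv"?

because

Letters are reflected about the middle of the alphabet (position → 25−position): Atbash.
Reversing it on yvxzfhv: y↔b, v↔e, x↔c, z↔a, f↔u, h↔s, v↔e.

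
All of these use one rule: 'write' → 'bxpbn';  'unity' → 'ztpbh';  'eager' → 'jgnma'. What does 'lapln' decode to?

guide

Each letter shifts forward by (position + 5), i.e. 5, 6, 7, … — the shift grows by one for each successive letter.
Decoding lapln: l−5=g, a−6=u, p−7=i, l−8=d, n−9=e.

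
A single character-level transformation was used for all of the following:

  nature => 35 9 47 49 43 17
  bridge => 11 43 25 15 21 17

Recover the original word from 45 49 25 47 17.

suite

n(#14)→35 and a(#1)→9: differences scale by 2, so n = 2·pos + 7. The formula is n = 2×(alphabet index, a=1) + 7.
Decoding 45 49 25 47 17: 45→(45−7)÷2=19=s, 49→(49−7)÷2=21=u, 25→(25−7)÷2=9=i, 47→(47−7)÷2=20=t, 17→(17−7)÷2=5=e.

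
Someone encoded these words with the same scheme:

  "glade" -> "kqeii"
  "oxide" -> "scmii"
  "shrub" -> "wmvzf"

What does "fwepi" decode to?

Shifts by position in glade: pos 0: g→k (+4), pos 1: l→q (+5), pos 2: a→e (+4), pos 3: d→i (+5) — repeating every 2. A repeating key of period 2 is used — shifts +4, +5 over and over.
Decoding fwepi: f−4=b, w−5=r, e−4=a, p−5=k, i−4=e.

brake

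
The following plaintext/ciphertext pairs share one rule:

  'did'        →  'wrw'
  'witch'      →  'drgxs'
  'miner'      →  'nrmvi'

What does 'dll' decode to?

Each pair mirrors across the alphabet (d↔w, i↔r, d↔w): positions sum to 25. This is the alphabet-reversal cipher (Atbash): a becomes z, b becomes y, etc.
Undoing it on dll: d↔w, l↔o, l↔o.

woo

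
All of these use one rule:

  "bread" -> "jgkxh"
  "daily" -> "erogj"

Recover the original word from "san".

The output letters match the input read backwards, each shifted +6: bread reversed is daerb. Read the word backwards and shift each letter +6.
Decoding san: shift back: s−6=m, a−6=u, n−6=h → muh; then reverse → hum.

hum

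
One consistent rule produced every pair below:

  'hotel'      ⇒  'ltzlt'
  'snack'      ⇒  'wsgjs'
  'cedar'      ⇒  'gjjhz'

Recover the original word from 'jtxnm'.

forge

The shift increases by 1 at each position, starting from +4: 4, 5, 6, ….
Reversing it on jtxnm: j−4=f, t−5=o, x−6=r, n−7=g, m−8=e.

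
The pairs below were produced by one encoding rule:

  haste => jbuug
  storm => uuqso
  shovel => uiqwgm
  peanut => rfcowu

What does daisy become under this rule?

fbkta

Shifts by position in haste: pos 0: h→j (+2), pos 1: a→b (+1), pos 2: s→u (+2), pos 3: t→u (+1) — repeating every 2. It's a Vigenère-style cipher with numeric key [2,1]: position i shifts by key[i mod 2].
For daisy: d+2=f, a+1=b, i+2=k, s+1=t, y+2=a.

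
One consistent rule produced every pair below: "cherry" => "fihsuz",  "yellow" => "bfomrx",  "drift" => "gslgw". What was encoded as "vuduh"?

Shifts by position in cherry: pos 0: c→f (+3), pos 1: h→i (+1), pos 2: e→h (+3), pos 3: r→s (+1) — repeating every 2. The shifts repeat in a cycle of length 2: positions 0,1,… shift by +3, +1, then the pattern repeats.
Reversing it on vuduh: v−3=s, u−1=t, d−3=a, u−1=t, h−3=e.

state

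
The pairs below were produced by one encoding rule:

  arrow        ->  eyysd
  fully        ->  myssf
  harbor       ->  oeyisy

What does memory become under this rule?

titsyf

Two shifts are in play — +4 for a/e/i/o/u, +7 for every other letter.
Applying it to memory: m(cons)+7=t, e(vowel)+4=i, m(cons)+7=t, o(vowel)+4=s, r(cons)+7=y, y(cons)+7=f.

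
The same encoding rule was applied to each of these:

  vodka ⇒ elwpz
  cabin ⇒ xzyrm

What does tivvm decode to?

Each pair mirrors across the alphabet (v↔e, o↔l, d↔w): positions sum to 25. Each letter is replaced by its mirror in the alphabet: a↔z, b↔y, c↔x, and so on (the Atbash cipher).
Reversing it on tivvm: t↔g, i↔r, v↔e, v↔e, m↔n.

green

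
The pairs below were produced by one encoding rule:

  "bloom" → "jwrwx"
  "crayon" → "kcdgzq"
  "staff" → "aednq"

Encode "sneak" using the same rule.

ayhiv

Shifts by position in bloom: pos 0: b→j (+8), pos 1: l→w (+11), pos 2: o→r (+3), pos 3: o→w (+8), pos 4: m→x (+11) — repeating every 3. It's a Vigenère-style cipher with numeric key [8,11,3]: position i shifts by key[i mod 3].
Applying it to sneak: s+8=a, n+11=y, e+3=h, a+8=i, k+11=v.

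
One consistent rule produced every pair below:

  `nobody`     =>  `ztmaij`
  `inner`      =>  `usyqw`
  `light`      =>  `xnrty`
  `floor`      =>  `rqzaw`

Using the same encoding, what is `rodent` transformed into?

dtoqse

Shifts by position in nobody: pos 0: n→z (+12), pos 1: o→t (+5), pos 2: b→m (+11), pos 3: o→a (+12), pos 4: d→i (+5), pos 5: y→j (+11) — repeating every 3. A repeating key of period 3 is used — shifts +12, +5, +11 over and over.
On rodent: r+12=d, o+5=t, d+11=o, e+12=q, n+5=s, t+11=e.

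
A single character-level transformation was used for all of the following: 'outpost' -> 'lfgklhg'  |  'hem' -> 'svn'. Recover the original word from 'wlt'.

dog

Each pair mirrors across the alphabet (o↔l, u↔f, t↔g): positions sum to 25. This is the alphabet-reversal cipher (Atbash): a becomes z, b becomes y, etc.
Decoding wlt: w↔d, l↔o, t↔g.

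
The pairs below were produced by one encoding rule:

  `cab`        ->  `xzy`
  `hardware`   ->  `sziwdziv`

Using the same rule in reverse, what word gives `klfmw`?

Letters are reflected about the middle of the alphabet (position → 25−position): Atbash.
Undoing it on klfmw: k↔p, l↔o, f↔u, m↔n, w↔d.

pound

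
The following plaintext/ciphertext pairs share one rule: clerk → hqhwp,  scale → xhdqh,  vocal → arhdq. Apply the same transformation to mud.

Two shifts are in play — +3 for a/e/i/o/u, +5 for every other letter.
For mud: m(cons)+5=r, u(vowel)+3=x, d(cons)+5=i.

rxi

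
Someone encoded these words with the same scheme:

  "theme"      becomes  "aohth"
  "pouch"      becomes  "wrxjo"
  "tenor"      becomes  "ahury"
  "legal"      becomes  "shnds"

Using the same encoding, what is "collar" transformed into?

The shift depends on letter class: consonant t→a is +7, but vowel e→h is +3. The rule splits by letter class: vowels +3, consonants +7.
For collar: c(cons)+7=j, o(vowel)+3=r, l(cons)+7=s, l(cons)+7=s, a(vowel)+3=d, r(cons)+7=y.

jrssdy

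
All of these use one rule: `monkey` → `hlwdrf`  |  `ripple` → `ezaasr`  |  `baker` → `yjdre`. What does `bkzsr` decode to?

m(12)→h(7) and o(14)→l(11) fit y≡15x+9 (mod 26); the inverse of 15 mod 26 is 7. Treating letters as 0–25, the rule is x ↦ 15x + 9 (mod 26).
Reversing it on bkzsr: b(1)→7·(1−9)≡22=w; k(10)→7·(10−9)≡7=h; z(25)→7·(25−9)≡8=i; s(18)→7·(18−9)≡11=l; r(17)→7·(17−9)≡4=e (all mod 26).

while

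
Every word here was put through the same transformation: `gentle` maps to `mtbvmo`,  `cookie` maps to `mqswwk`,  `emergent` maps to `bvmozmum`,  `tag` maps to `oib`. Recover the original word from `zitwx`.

polar

The output letters match the input read backwards, each shifted +8: gentle reversed is eltneg. The word is reversed, then every letter is shifted forward by 8.
Undoing it on zitwx: shift back: z−8=r, i−8=a, t−8=l, w−8=o, x−8=p → ralop; then reverse → polar.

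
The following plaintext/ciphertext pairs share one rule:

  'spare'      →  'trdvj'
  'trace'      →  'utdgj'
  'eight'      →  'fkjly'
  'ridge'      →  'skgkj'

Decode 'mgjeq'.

Letter i (0-indexed) is shifted by i+1, so successive shifts are 1, 2, 3, ….
Undoing it on mgjeq: m−1=l, g−2=e, j−3=g, e−4=a, q−5=l.

legal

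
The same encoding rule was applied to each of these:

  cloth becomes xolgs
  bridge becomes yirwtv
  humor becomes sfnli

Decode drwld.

widow

Each letter is replaced by its mirror in the alphabet: a↔z, b↔y, c↔x, and so on (the Atbash cipher).
Undoing it on drwld: d↔w, r↔i, w↔d, l↔o, d↔w.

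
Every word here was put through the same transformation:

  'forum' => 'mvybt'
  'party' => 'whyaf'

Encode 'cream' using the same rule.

Compare letters: f→m is +7, o→v is +7, r→y is +7 — a constant shift. Each letter is shifted forward by 7 in the alphabet (a Caesar shift of +7).
For cream: c+7=j, r+7=y, e+7=l, a+7=h, m+7=t.

jylht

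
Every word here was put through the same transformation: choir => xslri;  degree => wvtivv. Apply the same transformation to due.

wfv

Each pair mirrors across the alphabet (c↔x, h↔s, o↔l): positions sum to 25. This is the alphabet-reversal cipher (Atbash): a becomes z, b becomes y, etc.
Applying it to due: d↔w, u↔f, e↔v.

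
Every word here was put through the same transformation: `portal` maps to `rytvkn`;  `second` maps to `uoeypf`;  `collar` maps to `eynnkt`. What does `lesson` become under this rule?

The rule splits by letter class: vowels +10, consonants +2.
Applying it to lesson: l(cons)+2=n, e(vowel)+10=o, s(cons)+2=u, s(cons)+2=u, o(vowel)+10=y, n(cons)+2=p.

nouuyp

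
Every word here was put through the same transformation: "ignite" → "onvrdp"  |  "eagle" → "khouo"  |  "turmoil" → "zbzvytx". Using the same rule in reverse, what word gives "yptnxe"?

In ignite: i→o is +6, g→n is +7, n→v is +8, i→r is +9 — the shift increases by 1 each position. Each letter shifts forward by (position + 6), i.e. 6, 7, 8, … — the shift grows by one for each successive letter.
Undoing it on yptnxe: y−6=s, p−7=i, t−8=l, n−9=e, x−10=n, e−11=t.

silent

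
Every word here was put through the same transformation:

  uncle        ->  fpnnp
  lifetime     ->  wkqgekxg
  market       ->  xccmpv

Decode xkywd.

minus

Shifts by position in uncle: pos 0: u→f (+11), pos 1: n→p (+2), pos 2: c→n (+11), pos 3: l→n (+2) — repeating every 2. The shifts repeat in a cycle of length 2: positions 0,1,… shift by +11, +2, then the pattern repeats.
Decoding xkywd: x−11=m, k−2=i, y−11=n, w−2=u, d−11=s.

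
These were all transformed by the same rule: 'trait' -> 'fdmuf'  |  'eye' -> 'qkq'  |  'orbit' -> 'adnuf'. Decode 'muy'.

Each letter is shifted forward by 12 in the alphabet (a Caesar shift of +12).
Decoding muy: m−12=a, u−12=i, y−12=m.

aim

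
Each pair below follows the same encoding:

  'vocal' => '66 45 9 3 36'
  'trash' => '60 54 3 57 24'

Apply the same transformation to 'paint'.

v(#22)→66 and o(#15)→45: differences scale by 3, so n = 3·pos + 0. The formula is n = 3×(alphabet index, a=1).
Applying it to paint: p=16→48, a=1→3, i=9→27, n=14→42, t=20→60.

48 3 27 42 60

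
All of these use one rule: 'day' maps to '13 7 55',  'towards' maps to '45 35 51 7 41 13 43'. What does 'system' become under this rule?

43 55 43 45 15 31

d(#4)→13 and a(#1)→7: differences scale by 2, so n = 2·pos + 5. With a=1..z=26, the number is 2·pos + 5.
Applying it to system: s=19→43, y=25→55, s=19→43, t=20→45, e=5→15, m=13→31.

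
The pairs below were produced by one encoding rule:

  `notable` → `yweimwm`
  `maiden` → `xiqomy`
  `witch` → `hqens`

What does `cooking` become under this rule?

nwwvqyr

The shift depends on letter class: consonant n→y is +11, but vowel o→w is +8. The rule splits by letter class: vowels +8, consonants +11.
For cooking: c(cons)+11=n, o(vowel)+8=w, o(vowel)+8=w, k(cons)+11=v, i(vowel)+8=q, n(cons)+11=y, g(cons)+11=r.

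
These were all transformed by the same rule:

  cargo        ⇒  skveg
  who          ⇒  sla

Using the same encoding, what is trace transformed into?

igevx

Two steps: reverse the string, then apply a Caesar shift of +4.
For trace: reverse → ecart; then shift: e+4=i, c+4=g, a+4=e, r+4=v, t+4=x.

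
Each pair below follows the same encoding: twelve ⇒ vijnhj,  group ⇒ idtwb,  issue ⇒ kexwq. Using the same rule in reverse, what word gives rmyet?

patch

Shifts by position in twelve: pos 0: t→v (+2), pos 1: w→i (+12), pos 2: e→j (+5), pos 3: l→n (+2), pos 4: v→h (+12), pos 5: e→j (+5) — repeating every 3. The shifts repeat in a cycle of length 3: positions 0,1,… shift by +2, +12, +5, then the pattern repeats.
Undoing it on rmyet: r−2=p, m−12=a, y−5=t, e−2=c, t−12=h.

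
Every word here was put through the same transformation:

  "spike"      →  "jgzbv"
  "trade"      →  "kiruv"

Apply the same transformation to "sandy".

Compare letters: s→j is +17, p→g is +17, i→z is +17 — a constant shift. Every letter moves 17 places later in the alphabet, wrapping around z→a.
On sandy: s+17=j, a+17=r, n+17=e, d+17=u, y+17=p.

jreup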